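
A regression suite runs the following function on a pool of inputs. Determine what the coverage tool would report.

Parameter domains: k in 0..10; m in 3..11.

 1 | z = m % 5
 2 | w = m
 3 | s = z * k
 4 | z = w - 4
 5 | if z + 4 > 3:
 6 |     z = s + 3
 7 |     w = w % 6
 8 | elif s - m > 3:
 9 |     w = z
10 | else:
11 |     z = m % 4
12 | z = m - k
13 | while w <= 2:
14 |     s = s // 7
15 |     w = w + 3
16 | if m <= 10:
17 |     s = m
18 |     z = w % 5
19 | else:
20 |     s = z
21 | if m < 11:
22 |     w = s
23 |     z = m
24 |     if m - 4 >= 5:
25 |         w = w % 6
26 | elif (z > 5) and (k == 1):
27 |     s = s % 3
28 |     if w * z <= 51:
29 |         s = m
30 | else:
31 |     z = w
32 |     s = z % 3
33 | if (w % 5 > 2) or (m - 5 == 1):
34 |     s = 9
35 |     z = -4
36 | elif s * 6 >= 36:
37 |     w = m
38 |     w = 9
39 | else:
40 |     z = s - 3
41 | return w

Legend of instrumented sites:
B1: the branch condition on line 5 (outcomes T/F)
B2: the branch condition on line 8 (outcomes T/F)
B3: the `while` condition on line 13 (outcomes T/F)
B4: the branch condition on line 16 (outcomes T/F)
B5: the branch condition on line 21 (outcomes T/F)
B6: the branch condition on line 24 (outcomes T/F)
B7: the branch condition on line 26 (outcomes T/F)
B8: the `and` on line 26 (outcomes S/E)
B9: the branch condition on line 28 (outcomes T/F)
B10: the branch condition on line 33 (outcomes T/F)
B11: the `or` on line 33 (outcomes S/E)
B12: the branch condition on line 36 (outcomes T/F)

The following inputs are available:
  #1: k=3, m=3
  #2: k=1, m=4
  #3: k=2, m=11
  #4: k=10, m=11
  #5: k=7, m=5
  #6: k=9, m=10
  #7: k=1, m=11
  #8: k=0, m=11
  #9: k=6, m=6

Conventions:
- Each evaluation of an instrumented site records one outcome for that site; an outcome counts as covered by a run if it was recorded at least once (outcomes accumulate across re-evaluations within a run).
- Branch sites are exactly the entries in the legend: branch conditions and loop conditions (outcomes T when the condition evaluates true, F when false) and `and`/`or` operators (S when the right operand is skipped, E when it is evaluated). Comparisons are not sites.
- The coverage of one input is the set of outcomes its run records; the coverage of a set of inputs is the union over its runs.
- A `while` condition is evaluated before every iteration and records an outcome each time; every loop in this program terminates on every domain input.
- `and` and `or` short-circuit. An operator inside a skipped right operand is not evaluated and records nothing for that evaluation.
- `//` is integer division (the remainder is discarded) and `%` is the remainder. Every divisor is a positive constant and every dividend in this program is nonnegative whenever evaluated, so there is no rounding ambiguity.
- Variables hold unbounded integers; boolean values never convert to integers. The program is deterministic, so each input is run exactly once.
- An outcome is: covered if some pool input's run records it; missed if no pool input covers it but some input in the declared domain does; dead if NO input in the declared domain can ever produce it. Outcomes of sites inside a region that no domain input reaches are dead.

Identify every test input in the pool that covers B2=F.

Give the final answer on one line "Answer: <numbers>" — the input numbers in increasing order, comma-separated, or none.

input #1 (k=3, m=3): misses B2=F
input #2 (k=1, m=4): misses B2=F
input #3 (k=2, m=11): misses B2=F
input #4 (k=10, m=11): misses B2=F
input #5 (k=7, m=5): misses B2=F
input #6 (k=9, m=10): misses B2=F
input #7 (k=1, m=11): misses B2=F
input #8 (k=0, m=11): misses B2=F
input #9 (k=6, m=6): misses B2=F

Answer: none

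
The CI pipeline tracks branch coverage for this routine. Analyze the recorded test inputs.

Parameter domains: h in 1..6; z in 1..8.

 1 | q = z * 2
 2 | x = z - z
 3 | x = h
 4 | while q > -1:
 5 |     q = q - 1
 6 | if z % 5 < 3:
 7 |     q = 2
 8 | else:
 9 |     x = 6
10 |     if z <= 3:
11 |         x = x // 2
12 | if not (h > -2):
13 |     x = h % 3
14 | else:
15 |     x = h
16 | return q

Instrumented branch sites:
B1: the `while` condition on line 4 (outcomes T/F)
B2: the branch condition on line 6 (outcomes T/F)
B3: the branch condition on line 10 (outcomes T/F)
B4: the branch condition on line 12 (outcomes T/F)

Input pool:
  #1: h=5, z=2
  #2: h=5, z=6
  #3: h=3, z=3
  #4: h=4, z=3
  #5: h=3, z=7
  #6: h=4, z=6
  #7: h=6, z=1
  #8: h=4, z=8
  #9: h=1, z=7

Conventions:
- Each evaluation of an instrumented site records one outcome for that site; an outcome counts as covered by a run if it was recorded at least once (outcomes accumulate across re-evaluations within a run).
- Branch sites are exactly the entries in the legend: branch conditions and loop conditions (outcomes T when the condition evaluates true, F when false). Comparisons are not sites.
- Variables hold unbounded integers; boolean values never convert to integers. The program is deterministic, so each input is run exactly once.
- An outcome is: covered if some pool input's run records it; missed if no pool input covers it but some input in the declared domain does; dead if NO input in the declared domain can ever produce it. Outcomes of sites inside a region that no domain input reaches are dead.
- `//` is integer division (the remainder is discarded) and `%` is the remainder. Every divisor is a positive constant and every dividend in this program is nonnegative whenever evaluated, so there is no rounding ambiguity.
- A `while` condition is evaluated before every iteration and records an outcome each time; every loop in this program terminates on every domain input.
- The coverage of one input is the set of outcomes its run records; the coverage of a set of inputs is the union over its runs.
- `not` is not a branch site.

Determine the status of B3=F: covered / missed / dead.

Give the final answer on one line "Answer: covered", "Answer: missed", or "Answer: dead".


B3=F is recorded by pool input(s) 8 -> covered
Answer: covered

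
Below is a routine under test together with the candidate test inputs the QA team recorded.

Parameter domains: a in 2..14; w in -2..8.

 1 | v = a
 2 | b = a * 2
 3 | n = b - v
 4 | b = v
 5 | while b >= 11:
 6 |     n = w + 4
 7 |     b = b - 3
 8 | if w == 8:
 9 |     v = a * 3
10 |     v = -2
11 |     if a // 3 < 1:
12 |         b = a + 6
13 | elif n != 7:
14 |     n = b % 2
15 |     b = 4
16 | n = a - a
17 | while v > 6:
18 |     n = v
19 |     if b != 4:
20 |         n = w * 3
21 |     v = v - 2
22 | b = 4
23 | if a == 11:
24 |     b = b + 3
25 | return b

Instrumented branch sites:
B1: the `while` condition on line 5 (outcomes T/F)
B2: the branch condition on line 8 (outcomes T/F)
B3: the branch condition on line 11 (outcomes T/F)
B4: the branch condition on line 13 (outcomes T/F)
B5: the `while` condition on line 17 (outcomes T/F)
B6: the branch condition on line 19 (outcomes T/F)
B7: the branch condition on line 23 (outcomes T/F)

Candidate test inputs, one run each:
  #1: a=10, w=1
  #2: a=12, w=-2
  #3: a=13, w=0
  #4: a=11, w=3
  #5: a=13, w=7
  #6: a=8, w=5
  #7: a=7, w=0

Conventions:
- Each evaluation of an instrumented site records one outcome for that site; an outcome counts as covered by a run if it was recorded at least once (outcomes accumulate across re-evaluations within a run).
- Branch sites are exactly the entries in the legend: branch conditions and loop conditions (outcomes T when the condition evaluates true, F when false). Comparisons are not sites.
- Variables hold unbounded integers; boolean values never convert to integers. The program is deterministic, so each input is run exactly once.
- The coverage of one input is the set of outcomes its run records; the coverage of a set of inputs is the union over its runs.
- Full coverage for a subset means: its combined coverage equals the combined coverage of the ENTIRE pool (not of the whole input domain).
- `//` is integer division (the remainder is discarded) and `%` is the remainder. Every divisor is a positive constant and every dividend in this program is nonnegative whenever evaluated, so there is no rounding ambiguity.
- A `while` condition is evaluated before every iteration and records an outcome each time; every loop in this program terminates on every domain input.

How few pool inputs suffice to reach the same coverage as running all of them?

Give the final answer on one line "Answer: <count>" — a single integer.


run #1 (a=10, w=1) runs B1->F, B2->F, B4->T, B5->T, B6->F, B5->T, B6->F, B5->F, B7->F; records B1=F, B2=F, B4=T, B5=T, B5=F, B6=F, B7=F
run #2 (a=12, w=-2) runs B1->T, B1->F, B2->F, B4->T, B5->T, B6->F, B5->T, B6->F, B5->T, B6->F, B5->F, B7->F; records B1=T, B1=F, B2=F, B4=T, B5=T, B5=F, B6=F, B7=F
run #3 (a=13, w=0) runs B1->T, B1->F, B2->F, B4->T, B5->T, B6->F, B5->T, B6->F, B5->T, B6->F, B5->T, B6->F, B5->F, B7->F; records B1=T, B1=F, B2=F, B4=T, B5=T, B5=F, B6=F, B7=F
run #4 (a=11, w=3) runs B1->T, B1->F, B2->F, B4->F, B5->T, B6->T, B5->T, B6->T, B5->T, B6->T, B5->F, B7->T; records B1=T, B1=F, B2=F, B4=F, B5=T, B5=F, B6=T, B7=T
run #5 (a=13, w=7) runs B1->T, B1->F, B2->F, B4->T, B5->T, B6->F, B5->T, B6->F, B5->T, B6->F, B5->T, B6->F, B5->F, B7->F; records B1=T, B1=F, B2=F, B4=T, B5=T, B5=F, B6=F, B7=F
run #6 (a=8, w=5) runs B1->F, B2->F, B4->T, B5->T, B6->F, B5->F, B7->F; records B1=F, B2=F, B4=T, B5=T, B5=F, B6=F, B7=F
run #7 (a=7, w=0) runs B1->F, B2->F, B4->F, B5->T, B6->T, B5->F, B7->F; records B1=F, B2=F, B4=F, B5=T, B5=F, B6=T, B7=F
together the pool reaches 11 outcomes: B1=T, B1=F, B2=F, B4=T, B4=F, B5=T, B5=F, B6=T, B6=F, B7=T, B7=F
every size-1 subset falls short of the 11 outcomes (best: 8/11)
inputs {1, 4} (size 2) cover everything; no size-2 subset with a lexicographically smaller index list covers all 11
Answer: 2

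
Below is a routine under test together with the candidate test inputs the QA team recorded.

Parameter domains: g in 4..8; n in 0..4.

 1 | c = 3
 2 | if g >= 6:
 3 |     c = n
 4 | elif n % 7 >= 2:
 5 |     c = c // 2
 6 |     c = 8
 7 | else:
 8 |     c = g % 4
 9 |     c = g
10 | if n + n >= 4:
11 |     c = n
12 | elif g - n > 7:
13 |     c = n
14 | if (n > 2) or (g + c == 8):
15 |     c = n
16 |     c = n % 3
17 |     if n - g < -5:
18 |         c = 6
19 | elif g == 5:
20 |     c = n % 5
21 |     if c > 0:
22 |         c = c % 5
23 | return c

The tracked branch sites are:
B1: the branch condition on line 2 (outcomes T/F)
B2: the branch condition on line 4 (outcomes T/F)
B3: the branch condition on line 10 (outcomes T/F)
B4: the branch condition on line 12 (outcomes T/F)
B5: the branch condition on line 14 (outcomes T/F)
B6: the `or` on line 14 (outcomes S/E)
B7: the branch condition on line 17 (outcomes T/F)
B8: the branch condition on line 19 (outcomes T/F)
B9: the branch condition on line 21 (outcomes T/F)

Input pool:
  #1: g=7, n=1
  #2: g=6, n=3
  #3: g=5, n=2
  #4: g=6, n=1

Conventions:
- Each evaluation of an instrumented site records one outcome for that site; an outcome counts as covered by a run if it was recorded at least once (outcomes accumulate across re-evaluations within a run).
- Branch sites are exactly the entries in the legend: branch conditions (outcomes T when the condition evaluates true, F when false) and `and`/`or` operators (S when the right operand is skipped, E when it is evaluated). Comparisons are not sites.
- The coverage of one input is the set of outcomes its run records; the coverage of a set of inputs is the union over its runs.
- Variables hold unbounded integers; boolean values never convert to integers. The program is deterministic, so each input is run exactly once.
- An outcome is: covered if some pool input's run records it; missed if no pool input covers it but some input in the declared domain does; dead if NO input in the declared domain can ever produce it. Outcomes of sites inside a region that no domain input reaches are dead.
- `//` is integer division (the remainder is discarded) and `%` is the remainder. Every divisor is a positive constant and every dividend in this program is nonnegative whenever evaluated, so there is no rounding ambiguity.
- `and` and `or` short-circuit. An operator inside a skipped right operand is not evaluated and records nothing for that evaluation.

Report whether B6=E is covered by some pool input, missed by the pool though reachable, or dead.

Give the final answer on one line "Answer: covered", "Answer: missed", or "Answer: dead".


B6=E is recorded by pool input(s) 1, 3, 4 -> covered
Answer: covered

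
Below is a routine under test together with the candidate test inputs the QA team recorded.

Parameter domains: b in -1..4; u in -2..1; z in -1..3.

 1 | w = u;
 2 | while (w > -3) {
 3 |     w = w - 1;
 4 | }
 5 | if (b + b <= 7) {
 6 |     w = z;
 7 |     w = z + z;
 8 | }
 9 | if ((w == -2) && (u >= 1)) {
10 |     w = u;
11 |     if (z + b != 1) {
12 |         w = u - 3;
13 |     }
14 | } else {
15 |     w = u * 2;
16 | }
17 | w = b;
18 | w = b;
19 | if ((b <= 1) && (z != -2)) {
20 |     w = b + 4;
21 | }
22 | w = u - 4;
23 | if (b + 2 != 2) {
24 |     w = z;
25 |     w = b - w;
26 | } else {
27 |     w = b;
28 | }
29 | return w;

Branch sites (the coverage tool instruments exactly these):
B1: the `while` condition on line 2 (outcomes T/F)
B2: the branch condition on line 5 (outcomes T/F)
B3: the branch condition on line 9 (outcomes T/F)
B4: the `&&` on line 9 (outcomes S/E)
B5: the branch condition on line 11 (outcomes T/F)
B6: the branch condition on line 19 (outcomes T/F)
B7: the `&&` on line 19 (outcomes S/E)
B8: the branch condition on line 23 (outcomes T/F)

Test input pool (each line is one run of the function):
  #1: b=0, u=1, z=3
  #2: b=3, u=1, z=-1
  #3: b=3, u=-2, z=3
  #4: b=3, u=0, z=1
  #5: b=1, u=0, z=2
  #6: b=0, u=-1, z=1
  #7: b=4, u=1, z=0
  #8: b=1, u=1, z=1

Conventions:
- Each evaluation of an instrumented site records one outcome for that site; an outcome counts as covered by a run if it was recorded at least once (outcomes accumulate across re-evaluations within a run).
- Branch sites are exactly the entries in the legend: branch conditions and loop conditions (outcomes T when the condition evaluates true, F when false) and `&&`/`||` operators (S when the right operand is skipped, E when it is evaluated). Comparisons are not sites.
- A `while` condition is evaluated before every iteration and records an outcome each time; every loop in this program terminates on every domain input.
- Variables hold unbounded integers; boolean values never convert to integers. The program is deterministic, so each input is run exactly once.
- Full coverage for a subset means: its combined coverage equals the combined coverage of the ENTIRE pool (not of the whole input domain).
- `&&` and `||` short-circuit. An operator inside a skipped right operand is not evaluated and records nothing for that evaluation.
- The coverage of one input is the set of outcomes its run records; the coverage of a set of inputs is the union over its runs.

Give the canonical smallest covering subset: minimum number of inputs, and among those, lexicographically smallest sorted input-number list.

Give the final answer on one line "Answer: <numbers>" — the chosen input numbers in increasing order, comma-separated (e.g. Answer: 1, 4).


input #1 (b=0, u=1, z=3): events B1->T, B1->T, B1->T, B1->T, B1->F, B2->T, B4->S, B3->F, B7->E, B6->T, B8->F; covers B1=T, B1=F, B2=T, B3=F, B4=S, B6=T, B7=E, B8=F
input #2 (b=3, u=1, z=-1): events B1->T, B1->T, B1->T, B1->T, B1->F, B2->T, B4->E, B3->T, B5->T, B7->S, B6->F, B8->T; covers B1=T, B1=F, B2=T, B3=T, B4=E, B5=T, B6=F, B7=S, B8=T
input #3 (b=3, u=-2, z=3): events B1->T, B1->F, B2->T, B4->S, B3->F, B7->S, B6->F, B8->T; covers B1=T, B1=F, B2=T, B3=F, B4=S, B6=F, B7=S, B8=T
input #4 (b=3, u=0, z=1): events B1->T, B1->T, B1->T, B1->F, B2->T, B4->S, B3->F, B7->S, B6->F, B8->T; covers B1=T, B1=F, B2=T, B3=F, B4=S, B6=F, B7=S, B8=T
input #5 (b=1, u=0, z=2): events B1->T, B1->T, B1->T, B1->F, B2->T, B4->S, B3->F, B7->E, B6->T, B8->T; covers B1=T, B1=F, B2=T, B3=F, B4=S, B6=T, B7=E, B8=T
input #6 (b=0, u=-1, z=1): events B1->T, B1->T, B1->F, B2->T, B4->S, B3->F, B7->E, B6->T, B8->F; covers B1=T, B1=F, B2=T, B3=F, B4=S, B6=T, B7=E, B8=F
input #7 (b=4, u=1, z=0): events B1->T, B1->T, B1->T, B1->T, B1->F, B2->F, B4->S, B3->F, B7->S, B6->F, B8->T; covers B1=T, B1=F, B2=F, B3=F, B4=S, B6=F, B7=S, B8=T
input #8 (b=1, u=1, z=1): events B1->T, B1->T, B1->T, B1->T, B1->F, B2->T, B4->S, B3->F, B7->E, B6->T, B8->T; covers B1=T, B1=F, B2=T, B3=F, B4=S, B6=T, B7=E, B8=T
the full pool covers 15 outcomes: B1=T, B1=F, B2=T, B2=F, B3=T, B3=F, B4=S, B4=E, B5=T, B6=T, B6=F, B7=S, B7=E, B8=T, B8=F
size 1 is not enough: best union over all size-1 subsets is 9/15
size 2 is not enough: best union over all size-2 subsets is 14/15
inputs {1, 2, 7} (size 3) cover everything; no size-3 subset with a lexicographically smaller index list covers all 15
Answer: 1, 2, 7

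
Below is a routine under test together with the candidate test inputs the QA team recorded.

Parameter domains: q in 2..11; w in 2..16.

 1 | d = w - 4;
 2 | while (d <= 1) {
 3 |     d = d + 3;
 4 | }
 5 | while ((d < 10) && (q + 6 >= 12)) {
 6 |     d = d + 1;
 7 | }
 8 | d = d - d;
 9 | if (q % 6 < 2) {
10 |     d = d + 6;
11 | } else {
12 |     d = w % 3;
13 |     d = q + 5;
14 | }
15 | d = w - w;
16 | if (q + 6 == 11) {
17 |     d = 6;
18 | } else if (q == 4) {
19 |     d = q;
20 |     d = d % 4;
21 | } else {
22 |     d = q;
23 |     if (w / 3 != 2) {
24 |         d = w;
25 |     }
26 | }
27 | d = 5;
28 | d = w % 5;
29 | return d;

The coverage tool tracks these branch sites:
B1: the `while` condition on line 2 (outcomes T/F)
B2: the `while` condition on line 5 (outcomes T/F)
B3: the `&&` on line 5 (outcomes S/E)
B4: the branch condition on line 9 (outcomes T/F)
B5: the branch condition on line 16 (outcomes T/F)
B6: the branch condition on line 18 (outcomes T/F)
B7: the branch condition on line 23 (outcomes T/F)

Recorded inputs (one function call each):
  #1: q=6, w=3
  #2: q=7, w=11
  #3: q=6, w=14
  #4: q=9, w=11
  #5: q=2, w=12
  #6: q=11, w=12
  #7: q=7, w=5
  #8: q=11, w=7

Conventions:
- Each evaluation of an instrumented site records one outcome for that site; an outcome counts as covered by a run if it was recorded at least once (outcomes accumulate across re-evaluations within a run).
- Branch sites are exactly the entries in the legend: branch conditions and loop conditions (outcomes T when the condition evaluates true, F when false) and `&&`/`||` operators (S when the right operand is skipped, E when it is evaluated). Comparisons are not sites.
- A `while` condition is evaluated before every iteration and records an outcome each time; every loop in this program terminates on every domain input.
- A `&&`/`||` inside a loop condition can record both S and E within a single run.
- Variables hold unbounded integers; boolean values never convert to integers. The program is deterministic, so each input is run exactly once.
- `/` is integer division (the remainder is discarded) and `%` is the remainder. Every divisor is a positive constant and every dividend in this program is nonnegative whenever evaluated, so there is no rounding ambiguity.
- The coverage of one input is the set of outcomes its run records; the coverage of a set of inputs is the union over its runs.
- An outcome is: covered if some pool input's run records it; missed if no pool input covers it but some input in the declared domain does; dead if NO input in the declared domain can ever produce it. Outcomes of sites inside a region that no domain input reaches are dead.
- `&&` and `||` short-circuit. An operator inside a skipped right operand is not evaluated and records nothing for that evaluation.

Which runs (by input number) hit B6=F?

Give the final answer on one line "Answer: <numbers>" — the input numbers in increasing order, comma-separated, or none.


input #1 (q=6, w=3): produces B6=F
input #2 (q=7, w=11): produces B6=F
input #3 (q=6, w=14): produces B6=F
input #4 (q=9, w=11): produces B6=F
input #5 (q=2, w=12): produces B6=F
input #6 (q=11, w=12): produces B6=F
input #7 (q=7, w=5): produces B6=F
input #8 (q=11, w=7): produces B6=F
Answer: 1, 2, 3, 4, 5, 6, 7, 8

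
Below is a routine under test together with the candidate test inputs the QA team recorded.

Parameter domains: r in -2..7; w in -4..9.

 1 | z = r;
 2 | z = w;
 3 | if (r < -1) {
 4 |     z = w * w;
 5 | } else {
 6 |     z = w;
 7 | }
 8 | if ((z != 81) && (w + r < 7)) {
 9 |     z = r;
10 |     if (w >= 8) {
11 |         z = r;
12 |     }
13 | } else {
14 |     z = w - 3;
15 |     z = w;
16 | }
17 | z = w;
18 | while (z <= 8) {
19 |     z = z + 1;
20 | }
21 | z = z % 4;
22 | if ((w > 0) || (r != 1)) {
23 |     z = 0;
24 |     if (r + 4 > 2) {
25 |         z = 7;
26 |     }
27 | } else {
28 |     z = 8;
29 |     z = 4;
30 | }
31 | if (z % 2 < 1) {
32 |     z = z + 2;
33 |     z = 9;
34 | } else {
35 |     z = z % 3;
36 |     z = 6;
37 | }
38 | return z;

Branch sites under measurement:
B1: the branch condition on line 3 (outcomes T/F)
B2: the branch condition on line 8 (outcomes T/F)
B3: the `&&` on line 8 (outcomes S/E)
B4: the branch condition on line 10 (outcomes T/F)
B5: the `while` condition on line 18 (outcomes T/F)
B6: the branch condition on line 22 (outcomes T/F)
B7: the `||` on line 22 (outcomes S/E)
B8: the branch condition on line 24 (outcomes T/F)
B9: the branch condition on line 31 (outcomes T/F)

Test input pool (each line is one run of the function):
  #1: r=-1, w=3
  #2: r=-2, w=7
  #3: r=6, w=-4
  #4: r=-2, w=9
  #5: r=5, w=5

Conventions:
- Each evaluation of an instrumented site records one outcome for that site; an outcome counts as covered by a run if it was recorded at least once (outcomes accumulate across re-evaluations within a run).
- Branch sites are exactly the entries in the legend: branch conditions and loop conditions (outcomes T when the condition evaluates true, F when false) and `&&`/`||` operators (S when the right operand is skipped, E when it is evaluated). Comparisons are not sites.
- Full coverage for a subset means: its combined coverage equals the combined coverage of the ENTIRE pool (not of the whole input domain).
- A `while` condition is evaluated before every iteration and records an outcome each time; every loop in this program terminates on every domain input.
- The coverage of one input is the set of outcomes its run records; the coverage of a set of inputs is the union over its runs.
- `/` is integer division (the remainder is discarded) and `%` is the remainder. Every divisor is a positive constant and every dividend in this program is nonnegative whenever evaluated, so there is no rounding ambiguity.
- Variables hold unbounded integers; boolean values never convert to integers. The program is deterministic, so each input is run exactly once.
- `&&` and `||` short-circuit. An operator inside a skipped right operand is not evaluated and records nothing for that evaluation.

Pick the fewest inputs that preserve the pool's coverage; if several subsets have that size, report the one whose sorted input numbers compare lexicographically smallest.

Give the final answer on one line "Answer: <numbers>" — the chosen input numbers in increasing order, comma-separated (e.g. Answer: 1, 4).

input #1, r=-1, w=3: events B1->F, B3->E, B2->T, B4->F, B5->T, B5->T, B5->T, B5->T, B5->T, B5->T, B5->F, B7->S, B6->T, B8->T, ...; outcomes B1=F, B2=T, B3=E, B4=F, B5=T, B5=F, B6=T, B7=S, B8=T, B9=F
input #2, r=-2, w=7: events B1->T, B3->E, B2->T, B4->F, B5->T, B5->T, B5->F, B7->S, B6->T, B8->F, B9->T; outcomes B1=T, B2=T, B3=E, B4=F, B5=T, B5=F, B6=T, B7=S, B8=F, B9=T
input #3, r=6, w=-4: events B1->F, B3->E, B2->T, B4->F, B5->T, B5->T, B5->T, B5->T, B5->T, B5->T, B5->T, B5->T, B5->T, B5->T, ...; outcomes B1=F, B2=T, B3=E, B4=F, B5=T, B5=F, B6=T, B7=E, B8=T, B9=F
input #4, r=-2, w=9: events B1->T, B3->S, B2->F, B5->F, B7->S, B6->T, B8->F, B9->T; outcomes B1=T, B2=F, B3=S, B5=F, B6=T, B7=S, B8=F, B9=T
input #5, r=5, w=5: events B1->F, B3->E, B2->F, B5->T, B5->T, B5->T, B5->T, B5->F, B7->S, B6->T, B8->T, B9->F; outcomes B1=F, B2=F, B3=E, B5=T, B5=F, B6=T, B7=S, B8=T, B9=F
pool-wide coverage (16 outcomes): B1=T, B1=F, B2=T, B2=F, B3=S, B3=E, B4=F, B5=T, B5=F, B6=T, B7=S, B7=E, B8=T, B8=F, B9=T, B9=F
checked all size-1 subsets: none covers 16 outcomes (max 10/16)
size 2: inputs {3, 4} cover all 16 outcomes, and no lexicographically smaller subset of this size does

Answer: 3, 4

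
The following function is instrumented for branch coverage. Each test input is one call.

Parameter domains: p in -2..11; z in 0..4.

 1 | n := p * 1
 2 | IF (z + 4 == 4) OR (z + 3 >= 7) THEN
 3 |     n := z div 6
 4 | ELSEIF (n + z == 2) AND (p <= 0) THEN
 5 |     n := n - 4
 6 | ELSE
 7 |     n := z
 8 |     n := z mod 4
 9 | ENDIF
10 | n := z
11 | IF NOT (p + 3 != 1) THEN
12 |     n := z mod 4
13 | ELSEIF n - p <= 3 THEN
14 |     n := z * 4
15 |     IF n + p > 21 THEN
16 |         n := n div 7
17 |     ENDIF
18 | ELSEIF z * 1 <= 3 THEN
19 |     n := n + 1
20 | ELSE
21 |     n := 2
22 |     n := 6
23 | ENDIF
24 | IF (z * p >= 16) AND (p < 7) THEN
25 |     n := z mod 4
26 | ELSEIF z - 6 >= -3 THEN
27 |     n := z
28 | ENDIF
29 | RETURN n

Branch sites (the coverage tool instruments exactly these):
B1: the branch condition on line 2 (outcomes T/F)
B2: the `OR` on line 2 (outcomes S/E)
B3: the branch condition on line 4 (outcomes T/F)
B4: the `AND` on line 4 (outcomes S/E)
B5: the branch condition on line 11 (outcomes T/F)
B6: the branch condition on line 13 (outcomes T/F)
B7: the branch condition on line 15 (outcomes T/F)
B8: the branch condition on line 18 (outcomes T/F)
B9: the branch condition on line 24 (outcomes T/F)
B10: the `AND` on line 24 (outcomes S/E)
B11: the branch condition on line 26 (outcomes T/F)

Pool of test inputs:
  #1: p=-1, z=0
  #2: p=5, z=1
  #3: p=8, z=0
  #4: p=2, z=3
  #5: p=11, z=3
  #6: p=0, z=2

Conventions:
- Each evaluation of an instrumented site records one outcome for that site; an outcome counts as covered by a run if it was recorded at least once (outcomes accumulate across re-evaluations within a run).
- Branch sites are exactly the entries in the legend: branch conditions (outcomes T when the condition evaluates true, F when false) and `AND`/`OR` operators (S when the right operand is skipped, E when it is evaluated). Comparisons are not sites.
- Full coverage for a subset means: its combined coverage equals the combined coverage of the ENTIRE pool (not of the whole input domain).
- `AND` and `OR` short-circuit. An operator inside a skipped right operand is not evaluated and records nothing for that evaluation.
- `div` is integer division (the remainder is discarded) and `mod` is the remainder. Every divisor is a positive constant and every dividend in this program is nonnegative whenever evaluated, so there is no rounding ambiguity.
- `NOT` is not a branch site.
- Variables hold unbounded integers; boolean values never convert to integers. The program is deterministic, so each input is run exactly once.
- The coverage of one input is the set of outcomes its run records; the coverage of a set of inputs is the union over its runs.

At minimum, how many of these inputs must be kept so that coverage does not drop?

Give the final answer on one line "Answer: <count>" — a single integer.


input #1, p=-1, z=0: events B2->S, B1->T, B5->F, B6->T, B7->F, B10->S, B9->F, B11->F; outcomes B1=T, B2=S, B5=F, B6=T, B7=F, B9=F, B10=S, B11=F
input #2, p=5, z=1: events B2->E, B1->F, B4->S, B3->F, B5->F, B6->T, B7->F, B10->S, B9->F, B11->F; outcomes B1=F, B2=E, B3=F, B4=S, B5=F, B6=T, B7=F, B9=F, B10=S, B11=F
input #3, p=8, z=0: events B2->S, B1->T, B5->F, B6->T, B7->F, B10->S, B9->F, B11->F; outcomes B1=T, B2=S, B5=F, B6=T, B7=F, B9=F, B10=S, B11=F
input #4, p=2, z=3: events B2->E, B1->F, B4->S, B3->F, B5->F, B6->T, B7->F, B10->S, B9->F, B11->T; outcomes B1=F, B2=E, B3=F, B4=S, B5=F, B6=T, B7=F, B9=F, B10=S, B11=T
input #5, p=11, z=3: events B2->E, B1->F, B4->S, B3->F, B5->F, B6->T, B7->T, B10->E, B9->F, B11->T; outcomes B1=F, B2=E, B3=F, B4=S, B5=F, B6=T, B7=T, B9=F, B10=E, B11=T
input #6, p=0, z=2: events B2->E, B1->F, B4->E, B3->T, B5->F, B6->T, B7->F, B10->S, B9->F, B11->F; outcomes B1=F, B2=E, B3=T, B4=E, B5=F, B6=T, B7=F, B9=F, B10=S, B11=F
pool-wide coverage (17 outcomes): B1=T, B1=F, B2=S, B2=E, B3=T, B3=F, B4=S, B4=E, B5=F, B6=T, B7=T, B7=F, B9=F, B10=S, B10=E, B11=T, B11=F
every size-1 subset falls short of the 17 outcomes (best: 10/17)
every size-2 subset falls short of the 17 outcomes (best: 15/17)
inputs {1, 5, 6} (size 3) cover everything; no size-3 subset with a lexicographically smaller index list covers all 17
Answer: 3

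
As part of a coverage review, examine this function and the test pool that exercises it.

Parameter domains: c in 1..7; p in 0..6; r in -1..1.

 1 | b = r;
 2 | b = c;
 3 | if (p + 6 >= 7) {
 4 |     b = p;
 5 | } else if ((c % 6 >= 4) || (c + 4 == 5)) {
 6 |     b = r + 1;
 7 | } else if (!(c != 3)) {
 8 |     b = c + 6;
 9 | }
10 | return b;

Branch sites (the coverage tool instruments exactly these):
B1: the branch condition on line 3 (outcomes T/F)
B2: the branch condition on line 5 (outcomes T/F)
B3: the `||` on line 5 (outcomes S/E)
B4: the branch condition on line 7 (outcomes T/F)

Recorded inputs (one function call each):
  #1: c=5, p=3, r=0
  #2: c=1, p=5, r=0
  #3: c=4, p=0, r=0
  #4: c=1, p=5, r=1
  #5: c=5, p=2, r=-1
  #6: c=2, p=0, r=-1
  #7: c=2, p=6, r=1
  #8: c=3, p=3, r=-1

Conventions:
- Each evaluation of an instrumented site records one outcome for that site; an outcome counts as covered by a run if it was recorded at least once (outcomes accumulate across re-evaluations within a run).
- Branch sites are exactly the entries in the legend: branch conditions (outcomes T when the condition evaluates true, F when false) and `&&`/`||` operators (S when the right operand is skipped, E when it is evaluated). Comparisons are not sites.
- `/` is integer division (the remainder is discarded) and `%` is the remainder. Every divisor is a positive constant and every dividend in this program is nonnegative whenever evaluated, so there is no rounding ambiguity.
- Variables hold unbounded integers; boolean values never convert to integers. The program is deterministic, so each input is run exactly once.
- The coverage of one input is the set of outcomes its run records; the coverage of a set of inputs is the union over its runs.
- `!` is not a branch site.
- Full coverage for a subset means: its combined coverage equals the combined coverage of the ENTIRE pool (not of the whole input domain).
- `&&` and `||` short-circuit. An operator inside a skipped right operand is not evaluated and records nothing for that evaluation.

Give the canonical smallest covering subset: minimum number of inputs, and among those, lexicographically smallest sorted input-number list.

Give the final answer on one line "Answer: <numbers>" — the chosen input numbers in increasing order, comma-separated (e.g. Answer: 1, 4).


#1 (c=5, p=3, r=0) -> covered: B1=T
#2 (c=1, p=5, r=0) -> covered: B1=T
#3 (c=4, p=0, r=0) -> covered: B1=F, B2=T, B3=S
#4 (c=1, p=5, r=1) -> covered: B1=T
#5 (c=5, p=2, r=-1) -> covered: B1=T
#6 (c=2, p=0, r=-1) -> covered: B1=F, B2=F, B3=E, B4=F
#7 (c=2, p=6, r=1) -> covered: B1=T
#8 (c=3, p=3, r=-1) -> covered: B1=T
pool-wide coverage (7 outcomes): B1=T, B1=F, B2=T, B2=F, B3=S, B3=E, B4=F
no size-1 subset reaches all 7 outcomes (best union: 4/7)
no size-2 subset reaches all 7 outcomes (best union: 6/7)
size 3: inputs {1, 3, 6} cover all 7 outcomes, and no lexicographically smaller subset of this size does
Answer: 1, 3, 6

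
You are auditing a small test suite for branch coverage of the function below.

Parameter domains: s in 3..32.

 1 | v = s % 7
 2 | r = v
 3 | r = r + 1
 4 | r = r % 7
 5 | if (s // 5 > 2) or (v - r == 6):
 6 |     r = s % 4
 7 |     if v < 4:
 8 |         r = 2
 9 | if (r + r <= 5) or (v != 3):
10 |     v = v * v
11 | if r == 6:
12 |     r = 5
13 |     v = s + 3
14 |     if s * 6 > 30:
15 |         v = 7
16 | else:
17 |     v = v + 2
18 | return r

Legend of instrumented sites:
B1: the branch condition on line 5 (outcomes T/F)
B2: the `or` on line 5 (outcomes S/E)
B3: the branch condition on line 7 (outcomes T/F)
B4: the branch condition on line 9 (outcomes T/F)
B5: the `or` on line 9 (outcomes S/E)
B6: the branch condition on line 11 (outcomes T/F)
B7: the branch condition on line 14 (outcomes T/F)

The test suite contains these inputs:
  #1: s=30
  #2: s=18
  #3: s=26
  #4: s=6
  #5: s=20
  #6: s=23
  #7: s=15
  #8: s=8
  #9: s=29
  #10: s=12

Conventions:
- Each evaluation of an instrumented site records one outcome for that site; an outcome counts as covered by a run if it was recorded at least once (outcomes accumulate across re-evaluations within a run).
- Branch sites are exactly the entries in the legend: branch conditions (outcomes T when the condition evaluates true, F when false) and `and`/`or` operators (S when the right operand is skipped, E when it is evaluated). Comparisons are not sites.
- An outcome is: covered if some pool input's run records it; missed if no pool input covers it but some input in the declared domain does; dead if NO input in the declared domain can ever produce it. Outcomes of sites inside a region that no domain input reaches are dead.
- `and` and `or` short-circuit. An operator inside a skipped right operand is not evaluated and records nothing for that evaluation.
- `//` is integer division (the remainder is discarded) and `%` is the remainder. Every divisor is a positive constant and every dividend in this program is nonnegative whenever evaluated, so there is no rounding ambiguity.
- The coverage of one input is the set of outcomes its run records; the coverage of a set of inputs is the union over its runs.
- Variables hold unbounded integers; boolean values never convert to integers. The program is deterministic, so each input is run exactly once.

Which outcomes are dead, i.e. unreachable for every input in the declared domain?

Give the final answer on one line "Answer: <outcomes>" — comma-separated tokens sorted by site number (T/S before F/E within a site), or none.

exhaustive pass over the 30-input domain:
  reachable outcomes have witnesses, e.g. B1=T (e.g. s=6), B1=F (e.g. s=3), B2=S (e.g. s=15), B2=E (e.g. s=3)

Answer: none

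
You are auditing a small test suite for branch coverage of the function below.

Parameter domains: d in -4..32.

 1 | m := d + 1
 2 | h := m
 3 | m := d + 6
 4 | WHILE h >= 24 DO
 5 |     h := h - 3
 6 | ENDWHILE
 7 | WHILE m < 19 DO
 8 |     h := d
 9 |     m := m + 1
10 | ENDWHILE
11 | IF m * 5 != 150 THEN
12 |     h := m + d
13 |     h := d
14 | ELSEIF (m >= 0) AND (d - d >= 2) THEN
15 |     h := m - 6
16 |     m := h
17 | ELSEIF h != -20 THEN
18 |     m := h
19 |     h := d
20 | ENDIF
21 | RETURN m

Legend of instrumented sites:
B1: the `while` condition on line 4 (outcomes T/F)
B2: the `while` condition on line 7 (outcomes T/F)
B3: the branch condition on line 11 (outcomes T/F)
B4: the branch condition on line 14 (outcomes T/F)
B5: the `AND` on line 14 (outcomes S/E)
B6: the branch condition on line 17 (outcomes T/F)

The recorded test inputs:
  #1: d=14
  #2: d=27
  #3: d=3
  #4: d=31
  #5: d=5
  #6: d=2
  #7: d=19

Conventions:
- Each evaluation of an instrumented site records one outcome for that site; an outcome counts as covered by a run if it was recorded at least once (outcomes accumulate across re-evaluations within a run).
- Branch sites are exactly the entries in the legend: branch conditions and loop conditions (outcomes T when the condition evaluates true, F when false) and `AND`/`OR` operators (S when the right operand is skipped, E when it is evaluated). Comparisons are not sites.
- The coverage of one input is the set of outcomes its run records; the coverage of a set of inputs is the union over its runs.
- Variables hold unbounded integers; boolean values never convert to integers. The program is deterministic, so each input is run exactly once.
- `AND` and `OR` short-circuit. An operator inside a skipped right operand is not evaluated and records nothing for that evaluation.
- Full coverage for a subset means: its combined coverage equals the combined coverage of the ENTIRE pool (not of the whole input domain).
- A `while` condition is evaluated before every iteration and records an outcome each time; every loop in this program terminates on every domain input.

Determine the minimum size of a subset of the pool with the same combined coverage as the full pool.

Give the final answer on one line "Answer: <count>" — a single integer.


test 1 (d=14) fires B1->F, B2->F, B3->T; hits B1=F, B2=F, B3=T
test 2 (d=27) fires B1->T, B1->T, B1->F, B2->F, B3->T; hits B1=T, B1=F, B2=F, B3=T
test 3 (d=3) fires B1->F, B2->T, B2->T, B2->T, B2->T, B2->T, B2->T, B2->T, B2->T, B2->T, B2->T, B2->F, B3->T; hits B1=F, B2=T, B2=F, B3=T
test 4 (d=31) fires B1->T, B1->T, B1->T, B1->F, B2->F, B3->T; hits B1=T, B1=F, B2=F, B3=T
test 5 (d=5) fires B1->F, B2->T, B2->T, B2->T, B2->T, B2->T, B2->T, B2->T, B2->T, B2->F, B3->T; hits B1=F, B2=T, B2=F, B3=T
test 6 (d=2) fires B1->F, B2->T, B2->T, B2->T, B2->T, B2->T, B2->T, B2->T, B2->T, B2->T, B2->T, B2->T, B2->F, B3->T; hits B1=F, B2=T, B2=F, B3=T
test 7 (d=19) fires B1->F, B2->F, B3->T; hits B1=F, B2=F, B3=T
the full pool covers 5 outcomes: B1=T, B1=F, B2=T, B2=F, B3=T
checked all size-1 subsets: none covers 5 outcomes (max 4/5)
the canonical winner is {2, 3}: size 2, full 5-outcome coverage, earliest index list among size-2 covers
Answer: 2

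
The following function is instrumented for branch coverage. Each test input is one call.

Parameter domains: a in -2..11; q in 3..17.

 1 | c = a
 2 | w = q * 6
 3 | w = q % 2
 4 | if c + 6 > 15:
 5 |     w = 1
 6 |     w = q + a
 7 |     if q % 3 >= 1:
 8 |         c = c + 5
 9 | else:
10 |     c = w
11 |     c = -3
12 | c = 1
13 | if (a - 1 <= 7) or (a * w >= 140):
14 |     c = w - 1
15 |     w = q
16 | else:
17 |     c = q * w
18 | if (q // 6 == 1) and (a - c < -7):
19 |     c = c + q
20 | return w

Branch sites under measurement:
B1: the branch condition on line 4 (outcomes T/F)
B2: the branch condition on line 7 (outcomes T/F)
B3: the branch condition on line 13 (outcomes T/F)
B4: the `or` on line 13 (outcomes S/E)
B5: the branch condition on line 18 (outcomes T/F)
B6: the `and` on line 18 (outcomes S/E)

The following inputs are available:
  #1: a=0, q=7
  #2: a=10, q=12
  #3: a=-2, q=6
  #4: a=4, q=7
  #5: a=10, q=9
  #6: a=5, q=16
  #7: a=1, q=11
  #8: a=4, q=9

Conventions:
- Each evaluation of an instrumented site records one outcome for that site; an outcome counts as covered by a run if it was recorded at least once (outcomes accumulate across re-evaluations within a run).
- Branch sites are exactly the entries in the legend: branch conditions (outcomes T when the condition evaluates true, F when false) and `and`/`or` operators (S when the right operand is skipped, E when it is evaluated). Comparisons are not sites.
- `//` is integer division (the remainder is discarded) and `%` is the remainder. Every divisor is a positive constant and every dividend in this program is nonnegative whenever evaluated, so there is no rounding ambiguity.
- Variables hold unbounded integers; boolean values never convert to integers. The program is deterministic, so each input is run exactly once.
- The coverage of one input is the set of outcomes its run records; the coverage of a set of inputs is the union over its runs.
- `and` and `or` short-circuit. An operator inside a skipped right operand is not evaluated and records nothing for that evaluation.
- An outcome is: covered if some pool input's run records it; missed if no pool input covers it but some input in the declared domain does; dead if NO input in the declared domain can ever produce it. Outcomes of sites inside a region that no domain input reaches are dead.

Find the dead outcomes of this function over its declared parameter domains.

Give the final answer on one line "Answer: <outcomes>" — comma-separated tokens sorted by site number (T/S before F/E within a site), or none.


exhaustive pass over the 210-input domain:
  reachable outcomes have witnesses, e.g. B1=T (e.g. a=10, q=3), B1=F (e.g. a=-2, q=3), B2=T (e.g. a=10, q=4), B2=F (e.g. a=10, q=3)
Answer: none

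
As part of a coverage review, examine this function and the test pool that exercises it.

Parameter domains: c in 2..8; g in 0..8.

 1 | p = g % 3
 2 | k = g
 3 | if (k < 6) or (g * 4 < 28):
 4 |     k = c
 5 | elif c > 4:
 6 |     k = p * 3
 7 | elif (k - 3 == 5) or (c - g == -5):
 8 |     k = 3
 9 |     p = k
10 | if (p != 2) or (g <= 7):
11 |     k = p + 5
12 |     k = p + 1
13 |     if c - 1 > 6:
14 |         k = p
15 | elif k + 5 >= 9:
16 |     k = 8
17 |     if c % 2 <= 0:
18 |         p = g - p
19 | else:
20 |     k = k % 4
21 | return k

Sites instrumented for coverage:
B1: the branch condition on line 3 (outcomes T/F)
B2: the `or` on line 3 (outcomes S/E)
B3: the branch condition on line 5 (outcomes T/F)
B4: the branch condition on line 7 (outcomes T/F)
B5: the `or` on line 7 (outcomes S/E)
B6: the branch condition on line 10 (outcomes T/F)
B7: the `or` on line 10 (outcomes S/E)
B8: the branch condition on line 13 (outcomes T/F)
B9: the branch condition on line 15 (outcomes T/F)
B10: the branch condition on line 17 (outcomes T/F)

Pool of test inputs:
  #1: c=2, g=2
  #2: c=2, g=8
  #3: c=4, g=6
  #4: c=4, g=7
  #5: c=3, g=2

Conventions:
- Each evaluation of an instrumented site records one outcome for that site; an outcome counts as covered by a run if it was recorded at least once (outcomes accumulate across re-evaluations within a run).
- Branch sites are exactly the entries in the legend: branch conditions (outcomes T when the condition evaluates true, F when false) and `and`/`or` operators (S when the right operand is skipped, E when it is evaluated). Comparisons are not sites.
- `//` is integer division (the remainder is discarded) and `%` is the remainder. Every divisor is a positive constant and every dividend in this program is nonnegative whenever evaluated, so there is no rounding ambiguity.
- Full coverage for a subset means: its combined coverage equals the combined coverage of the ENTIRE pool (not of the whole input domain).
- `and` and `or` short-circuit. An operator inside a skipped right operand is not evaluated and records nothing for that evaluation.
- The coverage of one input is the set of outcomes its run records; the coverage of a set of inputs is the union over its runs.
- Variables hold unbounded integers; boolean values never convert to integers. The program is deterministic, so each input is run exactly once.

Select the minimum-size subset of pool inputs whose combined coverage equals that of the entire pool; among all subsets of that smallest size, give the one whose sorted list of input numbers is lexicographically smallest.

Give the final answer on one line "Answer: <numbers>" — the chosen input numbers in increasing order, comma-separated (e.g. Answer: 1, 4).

input #1, c=2, g=2: events B2->S, B1->T, B7->E, B6->T, B8->F; outcomes B1=T, B2=S, B6=T, B7=E, B8=F
input #2, c=2, g=8: events B2->E, B1->F, B3->F, B5->S, B4->T, B7->S, B6->T, B8->F; outcomes B1=F, B2=E, B3=F, B4=T, B5=S, B6=T, B7=S, B8=F
input #3, c=4, g=6: events B2->E, B1->T, B7->S, B6->T, B8->F; outcomes B1=T, B2=E, B6=T, B7=S, B8=F
input #4, c=4, g=7: events B2->E, B1->F, B3->F, B5->E, B4->F, B7->S, B6->T, B8->F; outcomes B1=F, B2=E, B3=F, B4=F, B5=E, B6=T, B7=S, B8=F
input #5, c=3, g=2: events B2->S, B1->T, B7->E, B6->T, B8->F; outcomes B1=T, B2=S, B6=T, B7=E, B8=F
pool-wide coverage (13 outcomes): B1=T, B1=F, B2=S, B2=E, B3=F, B4=T, B4=F, B5=S, B5=E, B6=T, B7=S, B7=E, B8=F
every size-1 subset falls short of the 13 outcomes (best: 8/13)
every size-2 subset falls short of the 13 outcomes (best: 11/13)
at size 3, {1, 2, 4} reaches all 13 outcomes; every lexicographically earlier size-3 subset fails

Answer: 1, 2, 4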